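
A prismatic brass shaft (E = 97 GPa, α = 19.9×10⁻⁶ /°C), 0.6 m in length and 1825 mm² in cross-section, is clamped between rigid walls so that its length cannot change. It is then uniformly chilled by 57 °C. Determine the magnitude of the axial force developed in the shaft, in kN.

With zero net strain, σ = E·αΔT = 97 GPa × 19.9×10⁻⁶ × 57 = 110 MPa.
Then P = σA = 110 × 1825 mm² = 200.8 kN, tensile.

P ≈ 201 kN (tensile)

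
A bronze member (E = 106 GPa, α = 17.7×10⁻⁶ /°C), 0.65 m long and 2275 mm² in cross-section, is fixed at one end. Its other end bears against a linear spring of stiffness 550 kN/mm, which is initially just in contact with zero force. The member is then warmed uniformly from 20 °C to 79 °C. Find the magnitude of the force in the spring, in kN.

Free thermal expansion: δ_free = αΔT L = 17.7×10⁻⁶ × 59 × 650 = 0.6788 mm.
Let P be the compressive force at the spring. The member shortens elastically by PL/(AE) and the spring compresses by P/k; together these equal δ_free.
P [ L/(AE) + 1/k ] = δ_free → P [ 650/(2275×106×10³) + 1/(550×10³) ] = 0.6788.
P = 0.6788 / 4.514×10⁻⁶ = 150400 N.

P ≈ 150 kN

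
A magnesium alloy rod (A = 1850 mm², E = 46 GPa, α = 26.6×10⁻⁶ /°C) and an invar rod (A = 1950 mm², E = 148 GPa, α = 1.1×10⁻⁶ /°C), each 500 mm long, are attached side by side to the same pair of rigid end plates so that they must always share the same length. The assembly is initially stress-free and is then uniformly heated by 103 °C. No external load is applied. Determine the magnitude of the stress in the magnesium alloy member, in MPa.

σ ≈ 93.3 MPa (compressive)

Equilibrium of a rigid end plate with no external load gives equal and opposite internal forces ±P in the two members. Since α_{magnesium alloy} > α_{invar}, heating drives the magnesium alloy into compression and the invar into tension.
Setting the final lengths equal and cancelling L: (α₁ − α₂)ΔT = P/(A₁E₁) + P/(A₂E₂).
|α₁ − α₂|·ΔT = 25.5×10⁻⁶ × 103 = 0.002626.
1/(A₁E₁) + 1/(A₂E₂) = 1/(1850×46×10³) + 1/(1950×148×10³) = 1.522×10⁻⁸ N⁻¹.
P = 0.002626 / 1.522×10⁻⁸ = 172600 N = 172.6 kN.
σ_{magnesium alloy} = P/A₁ = 172600/1850 = 93.31 MPa, compressive.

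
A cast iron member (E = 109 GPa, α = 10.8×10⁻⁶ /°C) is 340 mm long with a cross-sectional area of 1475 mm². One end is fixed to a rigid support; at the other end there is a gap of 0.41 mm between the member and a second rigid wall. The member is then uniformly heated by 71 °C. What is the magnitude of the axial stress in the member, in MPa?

Unrestrained expansion: δ_free = αΔT L = 10.8×10⁻⁶ × 71 × 340 = 0.2607 mm.
This is smaller than the 0.41 mm clearance, so the member expands freely without reaching the stop — the stress is zero.

σ ≈ 0 MPa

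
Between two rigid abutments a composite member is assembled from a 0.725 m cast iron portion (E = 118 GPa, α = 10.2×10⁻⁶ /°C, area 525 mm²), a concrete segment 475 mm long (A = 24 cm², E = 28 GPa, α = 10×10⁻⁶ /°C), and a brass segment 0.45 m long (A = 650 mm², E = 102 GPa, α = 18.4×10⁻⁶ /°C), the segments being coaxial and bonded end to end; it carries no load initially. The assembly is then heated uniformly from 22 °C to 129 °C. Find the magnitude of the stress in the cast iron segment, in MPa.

Free thermal expansion of the whole bar: Σ αᵢΔT Lᵢ = 10.2×10⁻⁶×107×725 + 10×10⁻⁶×107×475 + 18.4×10⁻⁶×107×450 = 2.185 mm.
The rigid supports impose zero overall length change; the single axial force P common to all segments must satisfy P Σ Lᵢ/(AᵢEᵢ) = δ_free.
The series flexibility is Σ Lᵢ/(AᵢEᵢ) = 725/(525×118×10³) + 475/(2400×28×10³) + 450/(650×102×10³) = 2.556×10⁻⁵ mm/N.
So P = 2.185 / 2.556×10⁻⁵ = 85.51 kN, compressive.
σ_{cast iron} = P / A = 85510 / 525 = 162.9 MPa.

σ ≈ 163 MPa (compressive)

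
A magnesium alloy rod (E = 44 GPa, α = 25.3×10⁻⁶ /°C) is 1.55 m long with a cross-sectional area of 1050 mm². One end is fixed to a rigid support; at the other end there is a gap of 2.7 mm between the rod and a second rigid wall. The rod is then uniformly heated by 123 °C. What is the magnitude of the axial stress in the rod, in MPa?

Free thermal elongation = αΔT L = 25.3×10⁻⁶ × 123 × 1550 = 4.823 mm.
The gap closes (δ_free > 2.7 mm) and the wall then resists a further 4.823 − 2.7 = 2.123 mm of expansion.
So σ = E(δ_free − g)/L = 44×10³ × 2.123/1550 = 60.28 MPa.

σ ≈ 60.3 MPa (compressive)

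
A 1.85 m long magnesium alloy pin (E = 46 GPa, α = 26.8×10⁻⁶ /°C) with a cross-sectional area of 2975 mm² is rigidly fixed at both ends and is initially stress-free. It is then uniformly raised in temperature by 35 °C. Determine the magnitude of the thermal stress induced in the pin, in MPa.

Because both ends are immovable the net strain is zero, and the suppressed thermal strain is αΔT = 26.8×10⁻⁶ × 35 = 938×10⁻⁶.
Hence σ = E·αΔT = 46×10³ × 938×10⁻⁶ = 43.15 MPa, compressive.

σ ≈ 43.1 MPa (compressive)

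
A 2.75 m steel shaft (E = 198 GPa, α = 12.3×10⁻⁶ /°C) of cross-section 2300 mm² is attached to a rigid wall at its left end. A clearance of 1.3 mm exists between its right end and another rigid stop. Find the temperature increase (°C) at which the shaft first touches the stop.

Contact occurs when the free expansion equals the gap: αΔT L = 1.3 mm.
So ΔT = g/(αL) = 1.3/(12.3×10⁻⁶ × 2750) = 38.43 °C.

ΔT ≈ 38.4 °C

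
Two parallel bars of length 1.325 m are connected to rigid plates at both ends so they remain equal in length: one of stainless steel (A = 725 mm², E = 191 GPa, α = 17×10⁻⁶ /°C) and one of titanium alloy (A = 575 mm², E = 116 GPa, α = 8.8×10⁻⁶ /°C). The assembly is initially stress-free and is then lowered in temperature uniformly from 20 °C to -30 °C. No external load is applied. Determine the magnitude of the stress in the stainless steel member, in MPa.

σ ≈ 25.5 MPa (tensile)

Equilibrium of a rigid end plate with no external load gives equal and opposite internal forces ±P in the two members. Since α_{stainless steel} > α_{titanium alloy}, cooling drives the stainless steel into tension and the titanium alloy into compression.
Equating the net (thermal + elastic) strains gives |α₁ − α₂|·ΔT = P·[1/(A₁E₁) + 1/(A₂E₂)].
|α₁ − α₂|·ΔT = 8.2×10⁻⁶ × 50 = 0.00041.
1/(A₁E₁) + 1/(A₂E₂) = 1/(725×191×10³) + 1/(575×116×10³) = 2.221×10⁻⁸ N⁻¹.
P = 0.00041 / 2.221×10⁻⁸ = 18460 N = 18.46 kN.
σ_{stainless steel} = P/A₁ = 18460/725 = 25.46 MPa, tensile.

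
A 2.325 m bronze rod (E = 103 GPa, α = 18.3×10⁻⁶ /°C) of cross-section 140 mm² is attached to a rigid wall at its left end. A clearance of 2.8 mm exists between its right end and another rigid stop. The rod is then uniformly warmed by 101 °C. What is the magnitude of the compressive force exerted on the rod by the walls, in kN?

P ≈ 9.29 kN

If the wall were absent the rod would grow by αΔT L = 18.3×10⁻⁶ × 101 × 2325 = 4.297 mm.
After closing the 2.8 mm clearance, 4.297 − 2.8 = 1.497 mm of expansion remains to be suppressed by the wall.
Compatibility: PL/(AE) = 1.497 mm, so σ = P/A = E × (1.497/2325) = 66.33 MPa.
Force on the wall = σA = 66.33 × 140 mm² = 9.286 kN.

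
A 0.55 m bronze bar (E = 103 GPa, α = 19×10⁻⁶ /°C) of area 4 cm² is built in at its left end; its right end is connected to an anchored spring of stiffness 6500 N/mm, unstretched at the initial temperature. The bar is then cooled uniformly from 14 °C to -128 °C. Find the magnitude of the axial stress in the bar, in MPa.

σ ≈ 22.2 MPa (tensile)

Free thermal contraction: δ_free = αΔT L = 19×10⁻⁶ × 142 × 550 = 1.484 mm.
Let P be the tensile force in the spring. The bar extends elastically by PL/(AE) and the spring stretches by P/k; together these equal δ_free.
So P = δ_free / [L/(AE) + 1/k] = 1.484 / [ 550/(400×103×10³) + 1/(6500) ].
P = 1.484 / 0.0001672 = 8875 N.
σ = P/A = 8875/400 = 22.19 MPa.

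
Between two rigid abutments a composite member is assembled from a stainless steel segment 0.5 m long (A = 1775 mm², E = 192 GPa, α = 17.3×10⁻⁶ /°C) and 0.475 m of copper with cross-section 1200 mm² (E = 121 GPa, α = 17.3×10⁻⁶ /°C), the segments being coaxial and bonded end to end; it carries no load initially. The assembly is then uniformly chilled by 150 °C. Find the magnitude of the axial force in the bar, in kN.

Free thermal contraction of the whole bar: Σ αᵢΔT Lᵢ = 17.3×10⁻⁶×150×500 + 17.3×10⁻⁶×150×475 = 2.53 mm.
Since the ends are fixed, an axial force P builds up, equal in every segment, with P · Σ Lᵢ/(AᵢEᵢ) = δ_free.
Σ Lᵢ/(AᵢEᵢ) = 500/(1775×192×10³) + 475/(1200×121×10³) = 4.738×10⁻⁶ mm/N.
P = 2.53 / 4.738×10⁻⁶ = 534000 N = 534 kN, tensile.

P ≈ 534 kN (tensile)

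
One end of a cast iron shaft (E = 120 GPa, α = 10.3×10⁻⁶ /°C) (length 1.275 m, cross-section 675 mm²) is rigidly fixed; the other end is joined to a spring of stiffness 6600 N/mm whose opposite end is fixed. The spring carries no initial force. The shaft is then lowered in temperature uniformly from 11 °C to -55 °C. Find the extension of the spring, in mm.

Free thermal contraction: δ_free = αΔT L = 10.3×10⁻⁶ × 66 × 1275 = 0.8667 mm.
With a force P in the spring, the elastic change of the shaft is PL/(AE) and that of the spring is P/k; compatibility requires their sum to equal δ_free.
So P = δ_free / [L/(AE) + 1/k] = 0.8667 / [ 1275/(675×120×10³) + 1/(6600) ].
P = 0.8667 / 0.0001673 = 5182 N.
Spring extension = P/k = 5182/(6600) = 0.7852 mm.

δ ≈ 0.785 mm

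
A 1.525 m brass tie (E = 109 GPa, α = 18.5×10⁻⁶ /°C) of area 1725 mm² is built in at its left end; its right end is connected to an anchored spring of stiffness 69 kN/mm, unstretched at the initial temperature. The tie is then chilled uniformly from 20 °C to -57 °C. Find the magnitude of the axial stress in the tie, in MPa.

The unrestrained thermal change is αΔT L = 18.5×10⁻⁶ × 77 × 1525 = 2.172 mm.
Let P be the tensile force in the spring. The tie extends elastically by PL/(AE) and the spring stretches by P/k; together these equal δ_free.
So P = δ_free / [L/(AE) + 1/k] = 2.172 / [ 1525/(1725×109×10³) + 1/(69×10³) ].
P = 2.172 / 2.26×10⁻⁵ = 96110 N.
σ = P/A = 96110/1725 = 55.71 MPa.

σ ≈ 55.7 MPa (tensile)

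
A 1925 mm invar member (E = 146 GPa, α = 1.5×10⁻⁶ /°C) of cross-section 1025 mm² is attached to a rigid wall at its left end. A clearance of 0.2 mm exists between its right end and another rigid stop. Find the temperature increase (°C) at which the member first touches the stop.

ΔT ≈ 69.3 °C

Contact occurs when the free expansion equals the gap: αΔT L = 0.2 mm.
So ΔT = g/(αL) = 0.2/(1.5×10⁻⁶ × 1925) = 69.26 °C.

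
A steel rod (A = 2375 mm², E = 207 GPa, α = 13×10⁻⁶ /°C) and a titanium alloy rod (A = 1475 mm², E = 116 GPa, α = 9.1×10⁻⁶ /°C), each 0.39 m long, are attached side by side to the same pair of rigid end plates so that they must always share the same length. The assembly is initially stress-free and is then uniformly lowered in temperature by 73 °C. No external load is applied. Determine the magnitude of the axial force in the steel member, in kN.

P ≈ 36.1 kN (tensile in the steel)

Equilibrium of a rigid end plate with no external load gives equal and opposite internal forces ±P in the two members. Since α_{steel} > α_{titanium alloy}, cooling drives the steel into tension and the titanium alloy into compression.
Setting the final lengths equal and cancelling L: (α₁ − α₂)ΔT = P/(A₁E₁) + P/(A₂E₂).
|α₁ − α₂|·ΔT = 3.9×10⁻⁶ × 73 = 0.0002847.
1/(A₁E₁) + 1/(A₂E₂) = 1/(2375×207×10³) + 1/(1475×116×10³) = 7.879×10⁻⁹ N⁻¹.
So P = 0.0002847 / 7.879×10⁻⁹ = 36.14 kN.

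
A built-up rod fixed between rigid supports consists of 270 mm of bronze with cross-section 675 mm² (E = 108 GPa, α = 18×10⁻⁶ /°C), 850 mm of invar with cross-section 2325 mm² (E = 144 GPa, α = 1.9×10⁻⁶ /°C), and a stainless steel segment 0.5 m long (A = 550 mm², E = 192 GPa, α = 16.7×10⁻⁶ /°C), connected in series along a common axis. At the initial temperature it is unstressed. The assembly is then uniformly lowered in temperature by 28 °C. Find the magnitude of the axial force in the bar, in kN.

P ≈ 37.8 kN (tensile)

With the walls removed the bar would change length by δ_free = Σ αᵢΔT Lᵢ = 18×10⁻⁶×28×270 + 1.9×10⁻⁶×28×850 + 16.7×10⁻⁶×28×500 = 0.4151 mm.
Since the ends are fixed, an axial force P builds up, equal in every segment, with P · Σ Lᵢ/(AᵢEᵢ) = δ_free.
The series flexibility is Σ Lᵢ/(AᵢEᵢ) = 270/(675×108×10³) + 850/(2325×144×10³) + 500/(550×192×10³) = 1.098×10⁻⁵ mm/N.
Hence P = δ_free / Σ(L/AE) = 0.4151/1.098×10⁻⁵ = 37.81 kN (tensile).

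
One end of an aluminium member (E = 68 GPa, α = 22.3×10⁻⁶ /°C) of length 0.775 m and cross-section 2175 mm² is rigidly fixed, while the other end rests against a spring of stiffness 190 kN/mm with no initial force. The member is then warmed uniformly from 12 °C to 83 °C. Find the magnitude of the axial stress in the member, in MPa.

Free thermal expansion: δ_free = αΔT L = 22.3×10⁻⁶ × 71 × 775 = 1.227 mm.
Let P be the compressive force at the spring. The member shortens elastically by PL/(AE) and the spring compresses by P/k; together these equal δ_free.
So P = δ_free / [L/(AE) + 1/k] = 1.227 / [ 775/(2175×68×10³) + 1/(190×10³) ].
P = 1.227 / 1.05×10⁻⁵ = 116800 N.
σ = P/A = 116800/2175 = 53.71 MPa.

σ ≈ 53.7 MPa (compressive)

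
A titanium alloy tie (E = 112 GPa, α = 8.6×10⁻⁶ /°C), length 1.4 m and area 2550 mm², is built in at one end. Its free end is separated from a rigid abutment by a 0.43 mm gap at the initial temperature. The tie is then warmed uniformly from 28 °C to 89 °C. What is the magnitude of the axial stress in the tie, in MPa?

σ ≈ 24.4 MPa (compressive)

If the wall were absent the tie would grow by αΔT L = 8.6×10⁻⁶ × 61 × 1400 = 0.7344 mm.
The gap closes (δ_free > 0.43 mm) and the wall then resists a further 0.7344 − 0.43 = 0.3044 mm of expansion.
So σ = E(δ_free − g)/L = 112×10³ × 0.3044/1400 = 24.36 MPa.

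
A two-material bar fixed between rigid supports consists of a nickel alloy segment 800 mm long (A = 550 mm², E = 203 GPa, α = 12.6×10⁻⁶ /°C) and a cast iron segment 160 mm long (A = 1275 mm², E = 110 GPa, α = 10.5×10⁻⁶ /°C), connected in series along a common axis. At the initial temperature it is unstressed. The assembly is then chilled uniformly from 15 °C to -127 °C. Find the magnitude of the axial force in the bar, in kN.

With the walls removed the bar would change length by δ_free = Σ αᵢΔT Lᵢ = 12.6×10⁻⁶×142×800 + 10.5×10⁻⁶×142×160 = 1.67 mm.
Since the ends are fixed, an axial force P builds up, equal in every segment, with P · Σ Lᵢ/(AᵢEᵢ) = δ_free.
Σ Lᵢ/(AᵢEᵢ) = 800/(550×203×10³) + 160/(1275×110×10³) = 8.306×10⁻⁶ mm/N.
Hence P = δ_free / Σ(L/AE) = 1.67/8.306×10⁻⁶ = 201 kN (tensile).

P ≈ 201 kN (tensile)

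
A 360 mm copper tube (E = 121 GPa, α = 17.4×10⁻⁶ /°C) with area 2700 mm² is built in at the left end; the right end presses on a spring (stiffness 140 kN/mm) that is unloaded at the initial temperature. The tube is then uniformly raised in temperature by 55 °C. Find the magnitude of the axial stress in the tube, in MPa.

σ ≈ 15.5 MPa (compressive)

The unrestrained thermal change is αΔT L = 17.4×10⁻⁶ × 55 × 360 = 0.3445 mm.
Let P be the compressive force at the spring. The tube shortens elastically by PL/(AE) and the spring compresses by P/k; together these equal δ_free.
So P = δ_free / [L/(AE) + 1/k] = 0.3445 / [ 360/(2700×121×10³) + 1/(140×10³) ].
P = 0.3445 / 8.245×10⁻⁶ = 41790 N.
σ = P/A = 41790/2700 = 15.48 MPa.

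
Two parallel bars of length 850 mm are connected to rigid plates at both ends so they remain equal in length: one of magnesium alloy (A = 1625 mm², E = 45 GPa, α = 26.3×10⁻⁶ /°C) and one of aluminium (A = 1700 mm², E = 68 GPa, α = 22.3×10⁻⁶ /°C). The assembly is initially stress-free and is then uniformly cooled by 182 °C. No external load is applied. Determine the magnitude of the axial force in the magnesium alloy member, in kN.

P ≈ 32.6 kN (tensile in the magnesium alloy)

Equilibrium of a rigid end plate with no external load gives equal and opposite internal forces ±P in the two members. Since α_{magnesium alloy} > α_{aluminium}, cooling drives the magnesium alloy into tension and the aluminium into compression.
Compatibility of the two members (thermal + elastic change equal): (α₁ − α₂)ΔT = P·[1/(A₁E₁) + 1/(A₂E₂)].
|α₁ − α₂|·ΔT = 4×10⁻⁶ × 182 = 0.000728.
1/(A₁E₁) + 1/(A₂E₂) = 1/(1625×45×10³) + 1/(1700×68×10³) = 2.233×10⁻⁸ N⁻¹.
So P = 0.000728 / 2.233×10⁻⁸ = 32.61 kN.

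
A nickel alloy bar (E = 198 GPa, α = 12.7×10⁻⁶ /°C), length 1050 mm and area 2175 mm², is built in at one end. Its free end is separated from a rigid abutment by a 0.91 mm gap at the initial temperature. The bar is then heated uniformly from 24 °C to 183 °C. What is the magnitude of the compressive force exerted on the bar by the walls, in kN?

P ≈ 496 kN

Free thermal elongation = αΔT L = 12.7×10⁻⁶ × 159 × 1050 = 2.12 mm.
The gap closes (δ_free > 0.91 mm) and the wall then resists a further 2.12 − 0.91 = 1.21 mm of expansion.
That suppressed elongation corresponds to σ = E·Δ/L = 198×10³ × 1.21/1050 = 228.2 MPa.
Force on the wall = σA = 228.2 × 2175 mm² = 496.4 kN.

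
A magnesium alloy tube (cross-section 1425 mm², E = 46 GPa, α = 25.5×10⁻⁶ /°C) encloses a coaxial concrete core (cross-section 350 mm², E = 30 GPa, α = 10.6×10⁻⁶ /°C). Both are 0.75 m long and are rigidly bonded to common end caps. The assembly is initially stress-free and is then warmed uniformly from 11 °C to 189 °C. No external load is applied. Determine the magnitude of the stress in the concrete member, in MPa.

The magnesium alloy has the larger α, so on heating it would change length more than the concrete if both were free. The rigid plates force a common final length, so the magnesium alloy is put into compression and the concrete into tension, with equal and opposite forces P (no external load).
Compatibility of the two members (thermal + elastic change equal): (α₁ − α₂)ΔT = P·[1/(A₁E₁) + 1/(A₂E₂)].
|α₁ − α₂|·ΔT = 14.9×10⁻⁶ × 178 = 0.002652.
1/(A₁E₁) + 1/(A₂E₂) = 1/(1425×46×10³) + 1/(350×30×10³) = 1.105×10⁻⁷ N⁻¹.
P = 0.002652 / 1.105×10⁻⁷ = 24000 N = 24 kN.
σ_{concrete} = P/A₂ = 24000/350 = 68.58 MPa, tensile.

σ ≈ 68.6 MPa (tensile)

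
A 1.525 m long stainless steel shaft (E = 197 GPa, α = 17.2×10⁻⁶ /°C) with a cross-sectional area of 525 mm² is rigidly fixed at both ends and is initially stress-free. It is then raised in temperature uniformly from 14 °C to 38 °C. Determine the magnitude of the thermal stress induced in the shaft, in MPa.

σ ≈ 81.3 MPa (compressive)

Because both ends are immovable the net strain is zero, and the suppressed thermal strain is αΔT = 17.2×10⁻⁶ × 24 = 412.8×10⁻⁶.
σ = EαΔT = 197×10³ × 17.2×10⁻⁶ × 24 = 81.32 MPa (compressive; the shaft is trying to expand).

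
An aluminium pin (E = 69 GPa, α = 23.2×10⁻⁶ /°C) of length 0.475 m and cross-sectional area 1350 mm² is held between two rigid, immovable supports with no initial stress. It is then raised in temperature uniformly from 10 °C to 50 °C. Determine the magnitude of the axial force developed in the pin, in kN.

P ≈ 86.4 kN (compressive)

Full restraint means ε = 0, so the stress is σ = EαΔT = 69×10³ × 23.2×10⁻⁶ × 40 = 64.03 MPa.
P = AEαΔT = 1350 × 69×10³ × 23.2×10⁻⁶ × 40 = 86.44 kN (compressive).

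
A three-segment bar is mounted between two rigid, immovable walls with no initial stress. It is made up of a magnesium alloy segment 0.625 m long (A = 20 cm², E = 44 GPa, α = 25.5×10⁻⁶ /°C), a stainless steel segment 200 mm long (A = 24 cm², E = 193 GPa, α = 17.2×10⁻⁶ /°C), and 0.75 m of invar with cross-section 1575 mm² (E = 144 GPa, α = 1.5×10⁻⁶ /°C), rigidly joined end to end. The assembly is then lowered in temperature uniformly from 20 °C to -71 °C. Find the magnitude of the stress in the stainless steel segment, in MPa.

σ ≈ 71.7 MPa (tensile)

With the walls removed the bar would change length by δ_free = Σ αᵢΔT Lᵢ = 25.5×10⁻⁶×91×625 + 17.2×10⁻⁶×91×200 + 1.5×10⁻⁶×91×750 = 1.866 mm.
The walls prevent any net length change, so an axial force P (same in every segment) develops. Compatibility: P · Σ Lᵢ/(AᵢEᵢ) = δ_free.
The series flexibility is Σ Lᵢ/(AᵢEᵢ) = 625/(2000×44×10³) + 200/(2400×193×10³) + 750/(1575×144×10³) = 1.084×10⁻⁵ mm/N.
P = 1.866 / 1.084×10⁻⁵ = 172100 N = 172.1 kN, tensile.
σ_{stainless steel} = P / A = 172100 / 2400 = 71.71 MPa.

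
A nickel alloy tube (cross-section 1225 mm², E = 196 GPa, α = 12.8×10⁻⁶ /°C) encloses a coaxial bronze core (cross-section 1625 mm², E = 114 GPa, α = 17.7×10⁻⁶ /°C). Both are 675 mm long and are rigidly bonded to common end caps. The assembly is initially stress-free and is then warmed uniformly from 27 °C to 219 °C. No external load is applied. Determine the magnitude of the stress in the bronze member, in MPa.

σ ≈ 60.5 MPa (compressive)

Equilibrium of a rigid end plate with no external load gives equal and opposite internal forces ±P in the two members. Since α_{bronze} > α_{nickel alloy}, heating drives the bronze into compression and the nickel alloy into tension.
Setting the final lengths equal and cancelling L: (α₁ − α₂)ΔT = P/(A₁E₁) + P/(A₂E₂).
|α₁ − α₂|·ΔT = 4.9×10⁻⁶ × 192 = 0.0009408.
1/(A₁E₁) + 1/(A₂E₂) = 1/(1225×196×10³) + 1/(1625×114×10³) = 9.563×10⁻⁹ N⁻¹.
P = 0.0009408 / 9.563×10⁻⁹ = 98380 N = 98.38 kN.
σ_{bronze} = P/A₂ = 98380/1625 = 60.54 MPa, compressive.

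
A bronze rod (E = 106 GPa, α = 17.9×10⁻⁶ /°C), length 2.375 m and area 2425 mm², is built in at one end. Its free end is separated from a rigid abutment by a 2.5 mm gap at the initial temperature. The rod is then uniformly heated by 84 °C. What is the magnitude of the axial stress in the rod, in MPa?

σ ≈ 47.8 MPa (compressive)

If the wall were absent the rod would grow by αΔT L = 17.9×10⁻⁶ × 84 × 2375 = 3.571 mm.
After closing the 2.5 mm clearance, 3.571 − 2.5 = 1.071 mm of expansion remains to be suppressed by the wall.
Compatibility: PL/(AE) = 1.071 mm, so σ = P/A = E × (1.071/2375) = 47.8 MPa.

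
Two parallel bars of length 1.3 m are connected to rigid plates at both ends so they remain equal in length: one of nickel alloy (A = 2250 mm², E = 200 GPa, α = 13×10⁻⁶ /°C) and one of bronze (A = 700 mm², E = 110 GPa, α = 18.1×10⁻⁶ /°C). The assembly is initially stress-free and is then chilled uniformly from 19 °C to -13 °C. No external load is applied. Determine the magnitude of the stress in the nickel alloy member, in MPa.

σ ≈ 4.77 MPa (compressive)

Both members must finish at the same length. With the larger α, the bronze tends to over-contract; the plates restrain it, putting the bronze in tension and the nickel alloy in compression. With no external load the two internal forces are equal and opposite, magnitude P.
Equating the net (thermal + elastic) strains gives |α₁ − α₂|·ΔT = P·[1/(A₁E₁) + 1/(A₂E₂)].
|α₁ − α₂|·ΔT = 5.1×10⁻⁶ × 32 = 0.0001632.
1/(A₁E₁) + 1/(A₂E₂) = 1/(2250×200×10³) + 1/(700×110×10³) = 1.521×10⁻⁸ N⁻¹.
So P = 0.0001632 / 1.521×10⁻⁸ = 10.73 kN.
σ_{nickel alloy} = P/A₁ = 10730/2250 = 4.769 MPa, compressive.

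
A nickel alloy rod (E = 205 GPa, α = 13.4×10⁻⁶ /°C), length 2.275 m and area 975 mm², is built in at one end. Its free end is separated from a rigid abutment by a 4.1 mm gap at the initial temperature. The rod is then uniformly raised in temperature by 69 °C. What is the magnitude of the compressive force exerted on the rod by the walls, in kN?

Unrestrained expansion: δ_free = αΔT L = 13.4×10⁻⁶ × 69 × 2275 = 2.103 mm.
Since δ_free = 2.1 mm is less than the 4.1 mm gap, the rod never touches the wall. No axial force develops.

P ≈ 0 kN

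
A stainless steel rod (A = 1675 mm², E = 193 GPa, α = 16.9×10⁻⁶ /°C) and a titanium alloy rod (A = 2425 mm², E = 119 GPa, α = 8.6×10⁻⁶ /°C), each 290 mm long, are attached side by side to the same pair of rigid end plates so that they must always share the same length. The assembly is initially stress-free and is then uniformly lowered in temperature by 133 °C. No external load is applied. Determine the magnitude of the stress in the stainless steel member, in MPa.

σ ≈ 100 MPa (tensile)

The stainless steel has the larger α, so on cooling it would change length more than the titanium alloy if both were free. The rigid plates force a common final length, so the stainless steel is put into tension and the titanium alloy into compression, with equal and opposite forces P (no external load).
Equating the net (thermal + elastic) strains gives |α₁ − α₂|·ΔT = P·[1/(A₁E₁) + 1/(A₂E₂)].
|α₁ − α₂|·ΔT = 8.3×10⁻⁶ × 133 = 0.001104.
1/(A₁E₁) + 1/(A₂E₂) = 1/(1675×193×10³) + 1/(2425×119×10³) = 6.559×10⁻⁹ N⁻¹.
So P = 0.001104 / 6.559×10⁻⁹ = 168.3 kN.
σ_{stainless steel} = P/A₁ = 168300/1675 = 100.5 MPa, tensile.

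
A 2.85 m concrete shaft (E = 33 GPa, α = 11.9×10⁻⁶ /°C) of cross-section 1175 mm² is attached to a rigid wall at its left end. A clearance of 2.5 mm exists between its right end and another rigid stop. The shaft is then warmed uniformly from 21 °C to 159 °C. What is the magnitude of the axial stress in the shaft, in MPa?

σ ≈ 25.2 MPa (compressive)

Free thermal elongation = αΔT L = 11.9×10⁻⁶ × 138 × 2850 = 4.68 mm.
The gap closes (δ_free > 2.5 mm) and the wall then resists a further 4.68 − 2.5 = 2.18 mm of expansion.
That suppressed elongation corresponds to σ = E·Δ/L = 33×10³ × 2.18/2850 = 25.25 MPa.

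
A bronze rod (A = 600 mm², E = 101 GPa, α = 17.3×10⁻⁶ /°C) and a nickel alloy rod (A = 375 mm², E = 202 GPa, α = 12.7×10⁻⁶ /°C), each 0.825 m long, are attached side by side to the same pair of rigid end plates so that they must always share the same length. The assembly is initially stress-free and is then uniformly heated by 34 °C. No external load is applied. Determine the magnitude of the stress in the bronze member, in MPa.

Equilibrium of a rigid end plate with no external load gives equal and opposite internal forces ±P in the two members. Since α_{bronze} > α_{nickel alloy}, heating drives the bronze into compression and the nickel alloy into tension.
Setting the final lengths equal and cancelling L: (α₁ − α₂)ΔT = P/(A₁E₁) + P/(A₂E₂).
|α₁ − α₂|·ΔT = 4.6×10⁻⁶ × 34 = 0.0001564.
1/(A₁E₁) + 1/(A₂E₂) = 1/(600×101×10³) + 1/(375×202×10³) = 2.97×10⁻⁸ N⁻¹.
So P = 0.0001564 / 2.97×10⁻⁸ = 5.265 kN.
σ_{bronze} = P/A₁ = 5265/600 = 8.776 MPa, compressive.

σ ≈ 8.78 MPa (compressive)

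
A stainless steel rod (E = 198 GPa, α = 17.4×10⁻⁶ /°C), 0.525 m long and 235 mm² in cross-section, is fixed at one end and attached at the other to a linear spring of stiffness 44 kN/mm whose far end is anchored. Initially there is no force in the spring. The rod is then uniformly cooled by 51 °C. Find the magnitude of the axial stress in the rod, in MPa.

σ ≈ 58.3 MPa (tensile)

Free thermal contraction: δ_free = αΔT L = 17.4×10⁻⁶ × 51 × 525 = 0.4659 mm.
Let P be the tensile force in the spring. The rod extends elastically by PL/(AE) and the spring stretches by P/k; together these equal δ_free.
So P = δ_free / [L/(AE) + 1/k] = 0.4659 / [ 525/(235×198×10³) + 1/(44×10³) ].
P = 0.4659 / 3.401×10⁻⁵ = 13700 N.
σ = P/A = 13700/235 = 58.29 MPa.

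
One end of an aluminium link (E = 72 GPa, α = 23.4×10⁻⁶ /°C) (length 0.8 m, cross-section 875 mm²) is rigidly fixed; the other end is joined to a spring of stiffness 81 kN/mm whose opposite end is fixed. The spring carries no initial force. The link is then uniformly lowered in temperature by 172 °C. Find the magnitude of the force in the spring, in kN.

The unrestrained thermal change is αΔT L = 23.4×10⁻⁶ × 172 × 800 = 3.22 mm.
Let P be the tensile force in the spring. The link extends elastically by PL/(AE) and the spring stretches by P/k; together these equal δ_free.
So P = δ_free / [L/(AE) + 1/k] = 3.22 / [ 800/(875×72×10³) + 1/(81×10³) ].
P = 3.22 / 2.504×10⁻⁵ = 128600 N.

P ≈ 129 kN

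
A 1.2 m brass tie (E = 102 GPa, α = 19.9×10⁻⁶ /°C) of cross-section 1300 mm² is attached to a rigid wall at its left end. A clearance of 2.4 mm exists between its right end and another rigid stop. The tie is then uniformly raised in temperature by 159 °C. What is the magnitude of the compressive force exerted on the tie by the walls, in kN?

P ≈ 154 kN

Free thermal elongation = αΔT L = 19.9×10⁻⁶ × 159 × 1200 = 3.797 mm.
The gap closes (δ_free > 2.4 mm) and the wall then resists a further 3.797 − 2.4 = 1.397 mm of expansion.
That suppressed elongation corresponds to σ = E·Δ/L = 102×10³ × 1.397/1200 = 118.7 MPa.
Force on the wall = σA = 118.7 × 1300 mm² = 154.4 kN.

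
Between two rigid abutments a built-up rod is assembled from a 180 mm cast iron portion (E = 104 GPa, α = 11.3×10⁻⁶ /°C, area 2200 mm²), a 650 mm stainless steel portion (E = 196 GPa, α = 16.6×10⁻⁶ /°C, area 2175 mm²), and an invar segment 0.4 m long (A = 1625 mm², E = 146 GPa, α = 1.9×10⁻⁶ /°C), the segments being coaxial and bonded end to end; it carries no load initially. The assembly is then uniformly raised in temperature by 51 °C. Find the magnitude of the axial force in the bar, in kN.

P ≈ 173 kN (compressive)

If the supports were absent, the total length change would be Σ αᵢΔT Lᵢ = 11.3×10⁻⁶×51×180 + 16.6×10⁻⁶×51×650 + 1.9×10⁻⁶×51×400 = 0.6928 mm.
The walls prevent any net length change, so an axial force P (same in every segment) develops. Compatibility: P · Σ Lᵢ/(AᵢEᵢ) = δ_free.
Σ Lᵢ/(AᵢEᵢ) = 180/(2200×104×10³) + 650/(2175×196×10³) + 400/(1625×146×10³) = 3.997×10⁻⁶ mm/N.
So P = 0.6928 / 3.997×10⁻⁶ = 173.3 kN, compressive.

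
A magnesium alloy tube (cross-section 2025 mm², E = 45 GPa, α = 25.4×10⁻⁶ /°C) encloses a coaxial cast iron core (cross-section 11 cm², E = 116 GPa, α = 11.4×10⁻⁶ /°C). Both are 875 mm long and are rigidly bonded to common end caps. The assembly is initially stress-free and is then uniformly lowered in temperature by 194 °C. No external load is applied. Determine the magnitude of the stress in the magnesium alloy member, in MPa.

σ ≈ 71.3 MPa (tensile)

The magnesium alloy has the larger α, so on cooling it would change length more than the cast iron if both were free. The rigid plates force a common final length, so the magnesium alloy is put into tension and the cast iron into compression, with equal and opposite forces P (no external load).
Compatibility of the two members (thermal + elastic change equal): (α₁ − α₂)ΔT = P·[1/(A₁E₁) + 1/(A₂E₂)].
|α₁ − α₂|·ΔT = 14×10⁻⁶ × 194 = 0.002716.
1/(A₁E₁) + 1/(A₂E₂) = 1/(2025×45×10³) + 1/(1100×116×10³) = 1.881×10⁻⁸ N⁻¹.
So P = 0.002716 / 1.881×10⁻⁸ = 144.4 kN.
σ_{magnesium alloy} = P/A₁ = 144400/2025 = 71.3 MPa, tensile.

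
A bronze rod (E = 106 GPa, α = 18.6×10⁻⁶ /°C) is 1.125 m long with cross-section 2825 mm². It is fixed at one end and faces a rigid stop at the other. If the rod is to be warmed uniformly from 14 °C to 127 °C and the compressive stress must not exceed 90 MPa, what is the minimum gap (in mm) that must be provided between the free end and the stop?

With no wall the rod would lengthen by αΔT L = 18.6×10⁻⁶ × 113 × 1125 = 2.365 mm.
At the allowable stress the elastic shortening the wall may impose is σL/E = 90 × 1125 / (106×10³) = 0.9552 mm.
So the gap has to take up the difference, g_min = δ_free − σL/E = 2.365 − 0.9552 = 1.409 mm.

g ≈ 1.41 mm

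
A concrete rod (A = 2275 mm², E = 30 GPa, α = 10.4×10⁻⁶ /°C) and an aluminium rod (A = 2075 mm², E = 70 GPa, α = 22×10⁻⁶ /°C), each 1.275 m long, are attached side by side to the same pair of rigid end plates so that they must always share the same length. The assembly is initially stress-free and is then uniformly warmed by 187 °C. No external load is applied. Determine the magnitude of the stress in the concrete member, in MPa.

σ ≈ 44.3 MPa (tensile)

Both members must finish at the same length. With the larger α, the aluminium tends to over-expand; the plates restrain it, putting the aluminium in compression and the concrete in tension. With no external load the two internal forces are equal and opposite, magnitude P.
Compatibility of the two members (thermal + elastic change equal): (α₁ − α₂)ΔT = P·[1/(A₁E₁) + 1/(A₂E₂)].
|α₁ − α₂|·ΔT = 11.6×10⁻⁶ × 187 = 0.002169.
1/(A₁E₁) + 1/(A₂E₂) = 1/(2275×30×10³) + 1/(2075×70×10³) = 2.154×10⁻⁸ N⁻¹.
So P = 0.002169 / 2.154×10⁻⁸ = 100.7 kN.
σ_{concrete} = P/A₁ = 100700/2275 = 44.27 MPa, tensile.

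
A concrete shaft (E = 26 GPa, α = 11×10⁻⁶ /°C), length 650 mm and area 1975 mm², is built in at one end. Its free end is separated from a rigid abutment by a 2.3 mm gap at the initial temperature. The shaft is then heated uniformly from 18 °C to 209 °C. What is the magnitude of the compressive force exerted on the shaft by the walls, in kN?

P ≈ 0 kN

Free thermal elongation = αΔT L = 11×10⁻⁶ × 191 × 650 = 1.366 mm.
This is smaller than the 2.3 mm clearance, so the shaft expands freely without reaching the stop — the stress is zero.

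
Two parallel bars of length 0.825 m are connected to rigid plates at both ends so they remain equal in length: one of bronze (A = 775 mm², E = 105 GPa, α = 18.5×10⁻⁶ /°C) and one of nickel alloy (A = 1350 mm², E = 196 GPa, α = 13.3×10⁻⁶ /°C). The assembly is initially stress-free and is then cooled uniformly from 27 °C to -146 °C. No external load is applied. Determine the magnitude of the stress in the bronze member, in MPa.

The bronze has the larger α, so on cooling it would change length more than the nickel alloy if both were free. The rigid plates force a common final length, so the bronze is put into tension and the nickel alloy into compression, with equal and opposite forces P (no external load).
Equating the net (thermal + elastic) strains gives |α₁ − α₂|·ΔT = P·[1/(A₁E₁) + 1/(A₂E₂)].
|α₁ − α₂|·ΔT = 5.2×10⁻⁶ × 173 = 0.0008996.
1/(A₁E₁) + 1/(A₂E₂) = 1/(775×105×10³) + 1/(1350×196×10³) = 1.607×10⁻⁸ N⁻¹.
P = 0.0008996 / 1.607×10⁻⁸ = 55990 N = 55.99 kN.
σ_{bronze} = P/A₁ = 55990/775 = 72.24 MPa, tensile.

σ ≈ 72.2 MPa (tensile)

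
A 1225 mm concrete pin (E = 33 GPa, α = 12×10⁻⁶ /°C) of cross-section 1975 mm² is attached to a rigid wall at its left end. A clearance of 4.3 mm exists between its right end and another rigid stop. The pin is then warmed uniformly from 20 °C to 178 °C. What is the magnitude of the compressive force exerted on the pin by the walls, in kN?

P ≈ 0 kN

Free thermal elongation = αΔT L = 12×10⁻⁶ × 158 × 1225 = 2.323 mm.
Since δ_free = 2.32 mm is less than the 4.3 mm gap, the pin never touches the wall. No axial force develops.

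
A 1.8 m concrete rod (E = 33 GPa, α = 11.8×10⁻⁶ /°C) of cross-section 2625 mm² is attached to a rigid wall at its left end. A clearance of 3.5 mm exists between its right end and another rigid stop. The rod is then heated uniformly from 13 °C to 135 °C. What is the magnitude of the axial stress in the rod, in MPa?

If the wall were absent the rod would grow by αΔT L = 11.8×10⁻⁶ × 122 × 1800 = 2.591 mm.
Since δ_free = 2.59 mm is less than the 3.5 mm gap, the rod never touches the wall. No axial force develops.

σ ≈ 0 MPa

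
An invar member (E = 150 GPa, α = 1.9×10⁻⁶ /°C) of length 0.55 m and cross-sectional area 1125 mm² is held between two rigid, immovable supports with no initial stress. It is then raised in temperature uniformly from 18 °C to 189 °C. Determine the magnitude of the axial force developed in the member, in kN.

P ≈ 54.8 kN (compressive)

Full restraint means ε = 0, so the stress is σ = EαΔT = 150×10³ × 1.9×10⁻⁶ × 171 = 48.73 MPa.
Axial force P = σA = 48.73 × 1125 = 54830 N = 54.83 kN, compressive.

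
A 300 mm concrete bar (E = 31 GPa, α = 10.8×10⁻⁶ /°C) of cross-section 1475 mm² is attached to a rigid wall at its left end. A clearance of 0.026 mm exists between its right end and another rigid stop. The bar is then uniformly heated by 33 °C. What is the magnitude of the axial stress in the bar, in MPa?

If the wall were absent the bar would grow by αΔT L = 10.8×10⁻⁶ × 33 × 300 = 0.1069 mm.
After closing the 0.026 mm clearance, 0.1069 − 0.026 = 0.08092 mm of expansion remains to be suppressed by the wall.
That suppressed elongation corresponds to σ = E·Δ/L = 31×10³ × 0.08092/300 = 8.362 MPa.

σ ≈ 8.36 MPa (compressive)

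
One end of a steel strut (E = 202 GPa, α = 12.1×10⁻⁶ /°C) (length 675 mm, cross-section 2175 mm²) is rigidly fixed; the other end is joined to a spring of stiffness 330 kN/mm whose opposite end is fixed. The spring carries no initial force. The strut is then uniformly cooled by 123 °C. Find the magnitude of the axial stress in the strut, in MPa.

If the spring were absent the strut would shorten by αΔT L = 12.1×10⁻⁶ × 123 × 675 = 1.005 mm.
With a force P in the spring, the elastic change of the strut is PL/(AE) and that of the spring is P/k; compatibility requires their sum to equal δ_free.
So P = δ_free / [L/(AE) + 1/k] = 1.005 / [ 675/(2175×202×10³) + 1/(330×10³) ].
P = 1.005 / 4.567×10⁻⁶ = 220000 N.
σ = P/A = 220000/2175 = 101.1 MPa.

σ ≈ 101 MPa (tensile)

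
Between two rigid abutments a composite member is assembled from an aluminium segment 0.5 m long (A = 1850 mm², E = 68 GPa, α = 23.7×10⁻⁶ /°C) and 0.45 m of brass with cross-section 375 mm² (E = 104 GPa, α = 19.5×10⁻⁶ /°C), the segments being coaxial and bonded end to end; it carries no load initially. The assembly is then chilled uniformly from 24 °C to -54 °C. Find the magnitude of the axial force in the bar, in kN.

Free thermal contraction of the whole bar: Σ αᵢΔT Lᵢ = 23.7×10⁻⁶×78×500 + 19.5×10⁻⁶×78×450 = 1.609 mm.
The walls prevent any net length change, so an axial force P (same in every segment) develops. Compatibility: P · Σ Lᵢ/(AᵢEᵢ) = δ_free.
The series flexibility is Σ Lᵢ/(AᵢEᵢ) = 500/(1850×68×10³) + 450/(375×104×10³) = 1.551×10⁻⁵ mm/N.
P = 1.609 / 1.551×10⁻⁵ = 103700 N = 103.7 kN, tensile.

P ≈ 104 kN (tensile)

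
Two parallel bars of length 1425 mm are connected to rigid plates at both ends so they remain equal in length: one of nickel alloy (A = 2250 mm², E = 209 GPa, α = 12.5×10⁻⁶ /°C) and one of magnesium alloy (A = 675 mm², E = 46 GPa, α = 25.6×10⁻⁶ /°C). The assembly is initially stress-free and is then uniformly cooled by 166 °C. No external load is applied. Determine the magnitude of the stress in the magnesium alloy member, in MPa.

Equilibrium of a rigid end plate with no external load gives equal and opposite internal forces ±P in the two members. Since α_{magnesium alloy} > α_{nickel alloy}, cooling drives the magnesium alloy into tension and the nickel alloy into compression.
Equating the net (thermal + elastic) strains gives |α₁ − α₂|·ΔT = P·[1/(A₁E₁) + 1/(A₂E₂)].
|α₁ − α₂|·ΔT = 13.1×10⁻⁶ × 166 = 0.002175.
1/(A₁E₁) + 1/(A₂E₂) = 1/(2250×209×10³) + 1/(675×46×10³) = 3.433×10⁻⁸ N⁻¹.
So P = 0.002175 / 3.433×10⁻⁸ = 63.34 kN.
σ_{magnesium alloy} = P/A₂ = 63340/675 = 93.84 MPa, tensile.

σ ≈ 93.8 MPa (tensile)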